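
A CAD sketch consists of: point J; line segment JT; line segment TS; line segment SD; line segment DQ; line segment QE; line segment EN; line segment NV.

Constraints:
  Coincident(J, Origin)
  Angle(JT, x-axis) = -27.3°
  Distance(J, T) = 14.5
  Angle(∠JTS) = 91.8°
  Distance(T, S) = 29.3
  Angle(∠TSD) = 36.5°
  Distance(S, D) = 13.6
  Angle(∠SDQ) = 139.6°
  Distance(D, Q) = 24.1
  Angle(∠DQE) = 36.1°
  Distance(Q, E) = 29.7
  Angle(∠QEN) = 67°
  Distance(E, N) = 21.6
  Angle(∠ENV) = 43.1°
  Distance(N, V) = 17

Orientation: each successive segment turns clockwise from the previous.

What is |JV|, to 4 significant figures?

16.30

J is at the origin; JT runs at -27.3° with length 14.5, so T = (12.88, -6.650). ∠JTS = 91.8° gives TS at -115.5° from the x-axis; with |TS| = 29.3, S = (0.2710, -33.10). ∠TSD = 36.5° gives SD at 101.0° from the x-axis; with |SD| = 13.6, D = (-2.324, -19.75). ∠SDQ = 139.6° gives DQ at 60.60° from the x-axis; with |DQ| = 24.1, Q = (9.507, 1.250). ∠DQE = 36.1° gives QE at -83.30° from the x-axis; with |QE| = 29.7, E = (12.97, -28.25). ∠QEN = 67.0° gives EN at 163.7° from the x-axis; with |EN| = 21.6, N = (-7.760, -22.18). ∠ENV = 43.1° gives NV at 26.80° from the x-axis; with |NV| = 17.0, V = (7.414, -14.52). Then |JV| = |V − J| = 16.30.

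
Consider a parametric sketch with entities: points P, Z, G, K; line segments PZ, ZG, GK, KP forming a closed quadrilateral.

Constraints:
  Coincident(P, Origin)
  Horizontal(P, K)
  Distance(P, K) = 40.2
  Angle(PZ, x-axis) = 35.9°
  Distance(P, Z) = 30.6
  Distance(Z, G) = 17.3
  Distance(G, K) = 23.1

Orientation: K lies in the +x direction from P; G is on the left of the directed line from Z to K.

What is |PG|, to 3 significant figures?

47.3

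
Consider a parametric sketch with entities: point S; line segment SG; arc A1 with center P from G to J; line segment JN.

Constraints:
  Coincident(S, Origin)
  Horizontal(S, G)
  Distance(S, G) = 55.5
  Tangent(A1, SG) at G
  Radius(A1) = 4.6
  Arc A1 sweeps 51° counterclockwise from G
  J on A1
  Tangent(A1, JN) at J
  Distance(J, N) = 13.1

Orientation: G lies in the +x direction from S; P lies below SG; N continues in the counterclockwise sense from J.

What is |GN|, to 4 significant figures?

16.76

On A1, G sits at bearing 90° from P; a 51° counterclockwise sweep puts J at bearing 141°, so J = P + 4.6·(cos 141°, sin 141°) = (51.93, -1.705). A1 meets JN tangentially, so PJ is at right angles to JN, so JN runs along (−sin 141°, cos 141°); with |JN| = 13.1, N = (43.68, -11.89). Then |GN| = |N − G| = 16.76.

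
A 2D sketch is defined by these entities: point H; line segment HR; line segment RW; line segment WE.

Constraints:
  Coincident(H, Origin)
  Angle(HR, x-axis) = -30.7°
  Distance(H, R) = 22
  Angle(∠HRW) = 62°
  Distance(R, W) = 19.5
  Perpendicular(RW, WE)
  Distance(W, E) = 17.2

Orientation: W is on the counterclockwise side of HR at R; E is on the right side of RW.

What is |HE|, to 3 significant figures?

37.8

∠HRW = 62.0°, so RW runs at -30.7° + (180° − 62.0°) = 87.3° from the x-axis; with |RW| = 19.5, W = R + 19.5·(cos 87.3°, sin 87.3°) = (19.8, 8.25). RW is perpendicular to WE; with |WE| = 17.2 on the right of RW, E = W + 17.2·(0.999, -0.0471) = (37.0, 7.44). Then |HE| = |E − H| = 37.8.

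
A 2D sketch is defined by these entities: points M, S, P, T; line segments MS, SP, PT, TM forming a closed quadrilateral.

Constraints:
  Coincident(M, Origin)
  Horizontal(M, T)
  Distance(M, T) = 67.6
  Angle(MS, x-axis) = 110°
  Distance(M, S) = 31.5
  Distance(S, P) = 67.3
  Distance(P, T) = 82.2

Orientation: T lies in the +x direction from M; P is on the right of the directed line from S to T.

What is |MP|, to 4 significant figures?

37.91

M is at the origin; M and T share the same y with |MT| = 67.6 and T in +x, so T = (67.6, 0). MS runs at 110.0° with |MS| = 31.5, so S = (-10.77, 29.60). P is determined by |SP| = 67.3 and |PT| = 82.2 together: it lies at the intersection of circle(S, 67.3) and circle(T, 82.2). With |ST| = 83.78, the foot of the radical line on ST is 28.59 from S and the perpendicular offset is √(67.3² − 28.59²) = 60.92. Taking the right-of-ST solution: P = (-5.549, -37.50).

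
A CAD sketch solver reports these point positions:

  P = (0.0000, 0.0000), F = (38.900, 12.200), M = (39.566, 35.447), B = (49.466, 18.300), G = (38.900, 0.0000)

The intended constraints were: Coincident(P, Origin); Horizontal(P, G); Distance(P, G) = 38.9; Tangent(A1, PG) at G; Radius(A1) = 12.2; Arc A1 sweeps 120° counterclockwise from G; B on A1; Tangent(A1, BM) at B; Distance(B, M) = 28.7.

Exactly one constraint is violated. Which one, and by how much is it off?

Distance(B, M) = 28.7 — off by 8.90.

P = (0.00, 0.00) ✓; P.y = 0.00, G.y = 0.00 ✓; |PG| = 38.90 ✓; ∠(FG, GP) = 90.00° ✓; |FG| = 12.20 ✓; bearing(F→B) − bearing(F→G) = 120.0° ✓; |FB| = 12.20 ✓; ∠(FB, BM) = 90.00° ✓; |BM| = 19.80 ✗.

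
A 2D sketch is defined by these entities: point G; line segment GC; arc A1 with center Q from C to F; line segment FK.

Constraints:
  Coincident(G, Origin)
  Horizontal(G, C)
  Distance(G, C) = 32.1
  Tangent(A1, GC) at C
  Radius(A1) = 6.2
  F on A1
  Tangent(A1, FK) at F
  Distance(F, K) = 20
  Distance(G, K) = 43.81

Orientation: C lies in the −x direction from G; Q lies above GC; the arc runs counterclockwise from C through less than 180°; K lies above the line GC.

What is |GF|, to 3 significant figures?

27.8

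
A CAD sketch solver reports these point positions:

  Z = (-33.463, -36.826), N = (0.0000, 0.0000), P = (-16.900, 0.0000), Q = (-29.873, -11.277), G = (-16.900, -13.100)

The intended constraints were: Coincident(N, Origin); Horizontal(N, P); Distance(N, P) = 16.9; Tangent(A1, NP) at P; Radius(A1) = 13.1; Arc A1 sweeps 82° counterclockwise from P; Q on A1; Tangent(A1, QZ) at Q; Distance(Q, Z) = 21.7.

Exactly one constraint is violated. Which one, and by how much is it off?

Distance(Q, Z) = 21.7 — off by 4.10.

N = (0.00, 0.00) ✓; N.y = 0.00, P.y = 0.00 ✓; |NP| = 16.90 ✓; ∠(GP, PN) = 90.00° ✓; |GP| = 13.10 ✓; bearing(G→Q) − bearing(G→P) = 82.00° ✓; |GQ| = 13.10 ✓; ∠(GQ, QZ) = 90.00° ✓; |QZ| = 25.80 ✗.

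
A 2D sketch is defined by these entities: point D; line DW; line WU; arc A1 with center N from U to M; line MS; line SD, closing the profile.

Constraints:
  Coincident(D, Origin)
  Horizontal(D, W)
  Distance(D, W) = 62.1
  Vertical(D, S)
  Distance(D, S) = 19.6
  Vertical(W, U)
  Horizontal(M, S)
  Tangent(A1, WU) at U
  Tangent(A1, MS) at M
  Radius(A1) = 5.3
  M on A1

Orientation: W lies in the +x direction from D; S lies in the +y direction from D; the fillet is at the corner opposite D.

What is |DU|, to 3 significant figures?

63.7

D is at the origin; DW is horizontal with |DW| = 62.1 and W on the +x side, so W = (62.1, 0.00). DS is vertical with |DS| = 19.6 and S on the +y side, so S = (0.00, 19.6). The virtual corner opposite D is at (62.1, 19.6). Since A1 is tangent to WU there, NU ⟂ WU and A1 meets MS tangentially, so NM is at right angles to MS, with radius 5.3, so the center N sits 5.3 in from both sides at N = (56.8, 14.3). That places the tangent points at U = (62.1, 14.3) on WU and M = (56.8, 19.6) on MS. Then |DU| = |U − D| = 63.7.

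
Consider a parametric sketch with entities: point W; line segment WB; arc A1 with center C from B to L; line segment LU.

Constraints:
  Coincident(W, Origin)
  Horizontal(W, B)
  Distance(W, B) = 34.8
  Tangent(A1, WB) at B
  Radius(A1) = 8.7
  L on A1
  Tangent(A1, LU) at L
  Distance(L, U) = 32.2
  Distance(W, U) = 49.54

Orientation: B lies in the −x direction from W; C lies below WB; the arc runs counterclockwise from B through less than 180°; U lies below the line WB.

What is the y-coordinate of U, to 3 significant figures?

-41.2

W is at the origin; WB is horizontal with |WB| = 34.8 and B on the −x side, so B = (-34.8, 0.00). A1 meets WB tangentially, so CB is at right angles to WB, so C = B + (0, -8.7) = (-34.8, -8.70). Since CL ⟂ LU (tangency), |CU| = √(8.7² + 32.2²) = 33.4 regardless of where L sits on A1. So U lies on both circle(W, 49.54) and circle(C, 33.4); the below-WB intersection is U = (-27.5, -41.2). L is the foot of the tangent from U: L = (-42.5, -12.8).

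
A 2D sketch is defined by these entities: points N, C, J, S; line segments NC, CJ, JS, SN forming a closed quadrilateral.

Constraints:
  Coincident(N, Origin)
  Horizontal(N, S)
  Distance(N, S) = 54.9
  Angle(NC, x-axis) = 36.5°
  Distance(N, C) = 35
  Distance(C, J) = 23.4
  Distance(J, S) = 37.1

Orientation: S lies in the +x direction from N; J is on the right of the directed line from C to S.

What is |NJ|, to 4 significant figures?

17.80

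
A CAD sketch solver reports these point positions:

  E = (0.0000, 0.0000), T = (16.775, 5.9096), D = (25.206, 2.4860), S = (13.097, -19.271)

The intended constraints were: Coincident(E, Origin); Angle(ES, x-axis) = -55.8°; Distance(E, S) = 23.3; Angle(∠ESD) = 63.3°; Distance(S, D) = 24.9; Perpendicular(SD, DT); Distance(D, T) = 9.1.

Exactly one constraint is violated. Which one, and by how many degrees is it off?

Perpendicular(SD, DT) — off by 7.00°.

E = (0.00, 0.00) ✓; ES at -55.80° ✓; |ES| = 23.30 ✓; ∠ESD = 63.30° ✓; |SD| = 24.90 ✓; ∠(SD, DT) = 97.00° ✗; |DT| = 9.100 ✓.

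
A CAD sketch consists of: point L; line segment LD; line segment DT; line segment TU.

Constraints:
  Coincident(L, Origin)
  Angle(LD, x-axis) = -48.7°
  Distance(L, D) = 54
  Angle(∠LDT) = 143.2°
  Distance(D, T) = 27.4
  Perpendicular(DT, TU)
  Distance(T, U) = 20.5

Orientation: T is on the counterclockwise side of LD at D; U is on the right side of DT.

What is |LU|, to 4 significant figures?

88.22

∠LDT = 143.2°, so DT runs at -48.7° + (180° − 143.2°) = -11.90° from the x-axis; with |DT| = 27.4, T = D + 27.4·(cos -11.90°, sin -11.90°) = (62.45, -46.22). The perpendicularity gives TU at right angles to DT; with |TU| = 20.5 on the right of DT, U = T + 20.5·(-0.2062, -0.9785) = (58.22, -66.28). Then |LU| = |U − L| = 88.22.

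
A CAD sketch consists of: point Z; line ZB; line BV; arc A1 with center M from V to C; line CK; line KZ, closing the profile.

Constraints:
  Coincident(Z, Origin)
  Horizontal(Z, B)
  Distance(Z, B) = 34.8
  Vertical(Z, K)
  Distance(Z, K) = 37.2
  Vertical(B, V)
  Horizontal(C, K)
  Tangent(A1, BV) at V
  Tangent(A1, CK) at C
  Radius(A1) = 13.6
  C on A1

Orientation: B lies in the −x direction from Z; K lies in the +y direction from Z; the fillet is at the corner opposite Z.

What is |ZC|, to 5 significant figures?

42.817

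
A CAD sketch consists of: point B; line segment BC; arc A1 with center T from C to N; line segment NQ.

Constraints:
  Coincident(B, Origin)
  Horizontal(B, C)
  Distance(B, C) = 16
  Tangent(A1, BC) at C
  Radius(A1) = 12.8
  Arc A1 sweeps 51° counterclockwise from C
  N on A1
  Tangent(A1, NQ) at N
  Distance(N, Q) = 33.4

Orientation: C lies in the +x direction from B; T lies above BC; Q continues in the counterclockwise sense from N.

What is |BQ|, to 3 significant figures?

56.1

B is at the origin; BC is horizontal with |BC| = 16.0 and C on the +x side, so C = (16.0, 0.00). The tangent condition forces TC to be normal to BC, so T = C + (0, 12.8) = (16.0, 12.8). On A1, C sits at bearing -90° from T; a 51° counterclockwise sweep puts N at bearing -39°, so N = T + 12.8·(cos -39°, sin -39°) = (25.9, 4.74). Since A1 is tangent to NQ there, TN ⟂ NQ, so NQ runs along (−sin -39°, cos -39°); with |NQ| = 33.4, Q = (47.0, 30.7). Then |BQ| = |Q − B| = 56.1.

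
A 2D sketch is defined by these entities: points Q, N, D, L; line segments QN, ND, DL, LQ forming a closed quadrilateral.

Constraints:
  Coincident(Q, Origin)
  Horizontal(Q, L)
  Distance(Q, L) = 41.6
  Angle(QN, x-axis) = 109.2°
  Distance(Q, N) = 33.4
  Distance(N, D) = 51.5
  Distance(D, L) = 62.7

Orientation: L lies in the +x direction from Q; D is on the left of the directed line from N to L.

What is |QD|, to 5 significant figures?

68.972

Q is at the origin; Q and L share the same y with |QL| = 41.6 and L in +x, so L = (41.6, 0). QN runs at 109.2° with |QN| = 33.4, so N = (-10.984, 31.542). D is determined by |ND| = 51.5 and |DL| = 62.7 together: it lies at the intersection of circle(N, 51.5) and circle(L, 62.7). With |NL| = 61.319, the foot of the radical line on NL is 20.230 from N and the perpendicular offset is √(51.5² − 20.230²) = 47.360. Taking the left-of-NL solution: D = (30.726, 61.750).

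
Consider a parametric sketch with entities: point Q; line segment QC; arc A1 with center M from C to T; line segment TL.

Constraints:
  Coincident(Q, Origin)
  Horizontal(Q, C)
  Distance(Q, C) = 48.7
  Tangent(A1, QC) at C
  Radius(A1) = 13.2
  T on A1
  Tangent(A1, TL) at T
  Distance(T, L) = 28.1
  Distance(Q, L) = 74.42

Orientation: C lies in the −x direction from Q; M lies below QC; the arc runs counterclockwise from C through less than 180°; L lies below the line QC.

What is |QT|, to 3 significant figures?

63.3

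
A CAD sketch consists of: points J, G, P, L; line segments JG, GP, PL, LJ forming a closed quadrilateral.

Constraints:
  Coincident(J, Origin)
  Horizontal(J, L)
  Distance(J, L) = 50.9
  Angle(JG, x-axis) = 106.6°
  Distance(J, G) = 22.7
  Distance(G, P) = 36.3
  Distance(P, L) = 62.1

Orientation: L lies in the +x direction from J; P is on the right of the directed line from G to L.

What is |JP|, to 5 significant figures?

17.270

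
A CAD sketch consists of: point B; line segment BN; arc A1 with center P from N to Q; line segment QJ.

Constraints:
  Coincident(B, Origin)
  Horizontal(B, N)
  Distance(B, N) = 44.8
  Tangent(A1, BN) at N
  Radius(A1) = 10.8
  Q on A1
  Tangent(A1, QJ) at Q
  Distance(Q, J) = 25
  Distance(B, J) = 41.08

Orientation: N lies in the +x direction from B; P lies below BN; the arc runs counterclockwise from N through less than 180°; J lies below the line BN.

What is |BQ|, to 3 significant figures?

35.3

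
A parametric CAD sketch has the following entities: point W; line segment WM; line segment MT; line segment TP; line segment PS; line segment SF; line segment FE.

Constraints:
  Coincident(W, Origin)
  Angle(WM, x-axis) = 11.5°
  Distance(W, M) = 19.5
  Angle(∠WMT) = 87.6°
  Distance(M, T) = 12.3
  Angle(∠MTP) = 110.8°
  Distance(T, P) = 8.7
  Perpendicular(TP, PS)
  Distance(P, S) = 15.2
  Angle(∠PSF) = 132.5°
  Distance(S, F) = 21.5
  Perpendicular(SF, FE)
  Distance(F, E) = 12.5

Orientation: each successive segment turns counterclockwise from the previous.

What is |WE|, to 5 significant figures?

29.868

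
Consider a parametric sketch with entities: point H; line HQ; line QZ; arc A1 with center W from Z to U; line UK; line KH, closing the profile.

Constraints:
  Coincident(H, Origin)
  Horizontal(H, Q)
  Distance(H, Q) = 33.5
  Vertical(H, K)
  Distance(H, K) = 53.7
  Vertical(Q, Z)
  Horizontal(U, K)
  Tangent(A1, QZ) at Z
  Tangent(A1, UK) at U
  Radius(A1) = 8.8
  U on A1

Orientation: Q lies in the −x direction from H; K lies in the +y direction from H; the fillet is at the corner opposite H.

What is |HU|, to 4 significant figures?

59.11

H is at the origin; HQ is horizontal with |HQ| = 33.5 and Q on the −x side, so Q = (-33.50, 0.000). HK is vertical with |HK| = 53.7 and K on the +y side, so K = (0.000, 53.70). The virtual corner opposite H is at (-33.50, 53.70). A1 meets QZ tangentially, so WZ is at right angles to QZ and the tangent condition forces WU to be normal to UK, with radius 8.8, so the center W sits 8.8 in from both sides at W = (-24.70, 44.90). That places the tangent points at Z = (-33.50, 44.90) on QZ and U = (-24.70, 53.70) on UK. Then |HU| = |U − H| = 59.11.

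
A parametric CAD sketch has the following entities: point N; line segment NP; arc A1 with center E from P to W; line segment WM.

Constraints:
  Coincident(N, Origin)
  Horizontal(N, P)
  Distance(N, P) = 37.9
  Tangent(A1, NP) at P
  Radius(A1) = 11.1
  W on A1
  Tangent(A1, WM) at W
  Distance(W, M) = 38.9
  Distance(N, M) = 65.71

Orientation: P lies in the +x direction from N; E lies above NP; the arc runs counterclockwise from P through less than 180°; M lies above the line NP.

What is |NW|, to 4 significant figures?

50.56

Checks: |EW| = 11.10 ✓; ∠(EW, WM) = 90.00° ✓; |WM| = 38.90 ✓; |NM| = 65.71 ✓.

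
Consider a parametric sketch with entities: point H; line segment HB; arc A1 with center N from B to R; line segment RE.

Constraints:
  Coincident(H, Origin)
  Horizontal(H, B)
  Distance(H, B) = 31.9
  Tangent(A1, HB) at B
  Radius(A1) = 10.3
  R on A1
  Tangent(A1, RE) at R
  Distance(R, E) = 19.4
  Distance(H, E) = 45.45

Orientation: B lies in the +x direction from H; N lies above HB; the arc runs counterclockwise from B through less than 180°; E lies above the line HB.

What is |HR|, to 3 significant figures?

43.7

Checks: |NB| = 10.30 ✓; |NR| = 10.30 ✓; ∠(NR, RE) = 90.00° ✓; |RE| = 19.40 ✓; |HE| = 45.45 ✓.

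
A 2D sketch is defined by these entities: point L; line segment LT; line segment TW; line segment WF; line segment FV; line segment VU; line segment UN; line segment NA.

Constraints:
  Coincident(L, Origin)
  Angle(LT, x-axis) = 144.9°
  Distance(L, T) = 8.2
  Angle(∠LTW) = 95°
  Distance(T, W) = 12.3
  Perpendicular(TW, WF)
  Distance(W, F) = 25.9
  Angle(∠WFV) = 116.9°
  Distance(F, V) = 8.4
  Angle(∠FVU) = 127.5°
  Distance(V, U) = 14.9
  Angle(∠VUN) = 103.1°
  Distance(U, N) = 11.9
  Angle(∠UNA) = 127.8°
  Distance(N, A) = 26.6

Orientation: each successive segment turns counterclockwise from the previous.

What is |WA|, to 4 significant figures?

5.703

∠VUN = 103.1° gives UN at 152.4° from the x-axis; with |UN| = 11.9, N = (6.097, 1.844). ∠UNA = 127.8° gives NA at -155.4° from the x-axis; with |NA| = 26.6, A = (-18.09, -9.229). Then |WA| = |A − W| = 5.703.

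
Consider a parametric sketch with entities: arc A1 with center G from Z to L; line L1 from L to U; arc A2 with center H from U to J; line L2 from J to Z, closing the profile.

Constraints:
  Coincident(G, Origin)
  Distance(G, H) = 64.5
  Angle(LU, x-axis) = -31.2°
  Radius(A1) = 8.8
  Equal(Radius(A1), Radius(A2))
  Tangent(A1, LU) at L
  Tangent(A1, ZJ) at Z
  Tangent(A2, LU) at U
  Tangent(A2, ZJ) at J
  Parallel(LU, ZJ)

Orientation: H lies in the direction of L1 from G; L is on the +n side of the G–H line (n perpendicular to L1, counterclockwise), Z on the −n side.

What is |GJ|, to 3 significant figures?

65.1

Tangency of A1 to both parallel lines with radius 8.8 puts L and Z at G ± 8.8·n: L = (4.56, 7.53), Z = (-4.56, -7.53). Equal radii place U and J the same way about H: U = H + 8.8·n = (59.7, -25.9), J = H − 8.8·n = (50.6, -40.9). Then |GJ| = |J − G| = 65.1.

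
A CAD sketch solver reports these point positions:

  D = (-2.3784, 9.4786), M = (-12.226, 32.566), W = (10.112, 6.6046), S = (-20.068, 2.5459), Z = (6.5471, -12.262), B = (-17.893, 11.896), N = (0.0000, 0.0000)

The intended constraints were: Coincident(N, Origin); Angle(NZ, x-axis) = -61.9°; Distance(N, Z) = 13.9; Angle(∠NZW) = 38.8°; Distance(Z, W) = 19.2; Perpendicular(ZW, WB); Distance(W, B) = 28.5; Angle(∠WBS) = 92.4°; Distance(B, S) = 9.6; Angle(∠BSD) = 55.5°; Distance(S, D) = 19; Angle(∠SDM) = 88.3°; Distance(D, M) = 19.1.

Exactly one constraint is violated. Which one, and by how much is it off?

Distance(D, M) = 19.1 — off by 6.00.

N = (0.00, 0.00) ✓; NZ at -61.90° ✓; |NZ| = 13.90 ✓; ∠NZW = 38.80° ✓; |ZW| = 19.20 ✓; ∠(ZW, WB) = 90.00° ✓; |WB| = 28.50 ✓; ∠WBS = 92.40° ✓; |BS| = 9.600 ✓; ∠BSD = 55.50° ✓; |SD| = 19.00 ✓; ∠SDM = 88.30° ✓; |DM| = 25.10 ✗.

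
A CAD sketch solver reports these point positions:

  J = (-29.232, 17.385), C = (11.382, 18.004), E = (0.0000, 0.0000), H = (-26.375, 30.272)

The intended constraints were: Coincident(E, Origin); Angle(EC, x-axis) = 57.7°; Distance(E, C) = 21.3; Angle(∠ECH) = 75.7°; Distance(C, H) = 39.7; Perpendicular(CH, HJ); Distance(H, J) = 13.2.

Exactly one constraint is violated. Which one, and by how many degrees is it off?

Perpendicular(CH, HJ) — off by 5.50°.

E = (0.00, 0.00) ✓; EC at 57.70° ✓; |EC| = 21.30 ✓; ∠ECH = 75.70° ✓; |CH| = 39.70 ✓; ∠(CH, HJ) = 95.50° ✗; |HJ| = 13.20 ✓.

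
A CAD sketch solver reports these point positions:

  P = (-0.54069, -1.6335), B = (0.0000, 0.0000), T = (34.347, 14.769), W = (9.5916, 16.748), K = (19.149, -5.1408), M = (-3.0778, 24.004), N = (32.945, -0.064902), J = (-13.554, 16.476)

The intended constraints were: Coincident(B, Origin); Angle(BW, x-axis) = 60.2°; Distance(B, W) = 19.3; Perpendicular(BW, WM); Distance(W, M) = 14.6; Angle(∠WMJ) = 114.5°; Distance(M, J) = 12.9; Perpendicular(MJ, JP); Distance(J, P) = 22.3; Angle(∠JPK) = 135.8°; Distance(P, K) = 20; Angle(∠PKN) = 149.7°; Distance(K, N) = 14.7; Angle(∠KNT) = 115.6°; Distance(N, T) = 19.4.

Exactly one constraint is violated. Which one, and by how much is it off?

Distance(N, T) = 19.4 — off by 4.50.

B = (0.00, 0.00) ✓; BW at 60.20° ✓; |BW| = 19.30 ✓; ∠(BW, WM) = 90.00° ✓; |WM| = 14.60 ✓; ∠WMJ = 114.5° ✓; |MJ| = 12.90 ✓; ∠(MJ, JP) = 90.00° ✓; |JP| = 22.30 ✓; ∠JPK = 135.8° ✓; |PK| = 20.00 ✓; ∠PKN = 149.7° ✓; |KN| = 14.70 ✓; ∠KNT = 115.6° ✓; |NT| = 14.90 ✗.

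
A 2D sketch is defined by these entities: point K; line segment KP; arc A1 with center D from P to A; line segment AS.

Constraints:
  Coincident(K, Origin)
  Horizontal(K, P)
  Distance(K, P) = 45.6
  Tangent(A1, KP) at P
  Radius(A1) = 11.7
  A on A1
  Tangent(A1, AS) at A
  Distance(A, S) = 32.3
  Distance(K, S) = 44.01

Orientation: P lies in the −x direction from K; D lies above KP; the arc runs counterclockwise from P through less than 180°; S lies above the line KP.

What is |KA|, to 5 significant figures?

35.490

Checks: ∠(DP, PK) = 90.00° ✓; |DP| = 11.70 ✓; |DA| = 11.70 ✓; ∠(DA, AS) = 90.00° ✓; |AS| = 32.30 ✓; |KS| = 44.01 ✓.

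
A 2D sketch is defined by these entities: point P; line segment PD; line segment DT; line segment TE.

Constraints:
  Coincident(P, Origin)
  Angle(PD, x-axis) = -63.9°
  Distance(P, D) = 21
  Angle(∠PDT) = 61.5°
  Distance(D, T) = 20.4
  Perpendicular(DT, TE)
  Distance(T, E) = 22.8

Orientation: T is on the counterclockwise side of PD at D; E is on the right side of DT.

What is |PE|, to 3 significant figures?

42.5

P is at the origin; PD runs at -63.9° with length 21.0, so D = 21.0·(cos -63.9°, sin -63.9°) = (9.24, -18.9). ∠PDT = 61.5°, so DT runs at -63.9° + (180° − 61.5°) = 54.6° from the x-axis; with |DT| = 20.4, T = D + 20.4·(cos 54.6°, sin 54.6°) = (21.1, -2.23). DT ⟂ TE; with |TE| = 22.8 on the right of DT, E = T + 22.8·(0.815, -0.579) = (39.6, -15.4). Then |PE| = |E − P| = 42.5.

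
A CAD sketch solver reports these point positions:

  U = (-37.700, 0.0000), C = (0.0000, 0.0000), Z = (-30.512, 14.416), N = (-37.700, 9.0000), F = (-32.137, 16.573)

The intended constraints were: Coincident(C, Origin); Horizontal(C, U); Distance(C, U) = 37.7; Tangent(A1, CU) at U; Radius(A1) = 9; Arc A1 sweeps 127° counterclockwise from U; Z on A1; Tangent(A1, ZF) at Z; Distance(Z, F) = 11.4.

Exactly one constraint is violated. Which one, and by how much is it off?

Distance(Z, F) = 11.4 — off by 8.70.

C = (0.00, 0.00) ✓; C.y = 0.00, U.y = 0.00 ✓; |CU| = 37.70 ✓; ∠(NU, UC) = 90.00° ✓; |NU| = 9.000 ✓; bearing(N→Z) − bearing(N→U) = 127.0° ✓; |NZ| = 9.000 ✓; ∠(NZ, ZF) = 90.00° ✓; |ZF| = 2.701 ✗.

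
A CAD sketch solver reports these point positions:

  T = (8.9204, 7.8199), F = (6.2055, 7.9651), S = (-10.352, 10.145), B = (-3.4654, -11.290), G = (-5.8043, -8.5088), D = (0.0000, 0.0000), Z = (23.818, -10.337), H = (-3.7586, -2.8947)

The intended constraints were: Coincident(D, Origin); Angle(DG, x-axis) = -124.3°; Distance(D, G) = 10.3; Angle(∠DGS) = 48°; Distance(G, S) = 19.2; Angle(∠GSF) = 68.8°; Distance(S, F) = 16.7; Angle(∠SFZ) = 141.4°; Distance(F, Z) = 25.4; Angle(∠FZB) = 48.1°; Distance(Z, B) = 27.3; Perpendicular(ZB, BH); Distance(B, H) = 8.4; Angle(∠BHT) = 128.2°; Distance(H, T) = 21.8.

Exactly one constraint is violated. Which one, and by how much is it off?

Distance(H, T) = 21.8 — off by 5.20.

D = (0.00, 0.00) ✓; DG at -124.3° ✓; |DG| = 10.30 ✓; ∠DGS = 48.00° ✓; |GS| = 19.20 ✓; ∠GSF = 68.80° ✓; |SF| = 16.70 ✓; ∠SFZ = 141.4° ✓; |FZ| = 25.40 ✓; ∠FZB = 48.10° ✓; |ZB| = 27.30 ✓; ∠(ZB, BH) = 90.00° ✓; |BH| = 8.400 ✓; ∠BHT = 128.2° ✓; |HT| = 16.60 ✗.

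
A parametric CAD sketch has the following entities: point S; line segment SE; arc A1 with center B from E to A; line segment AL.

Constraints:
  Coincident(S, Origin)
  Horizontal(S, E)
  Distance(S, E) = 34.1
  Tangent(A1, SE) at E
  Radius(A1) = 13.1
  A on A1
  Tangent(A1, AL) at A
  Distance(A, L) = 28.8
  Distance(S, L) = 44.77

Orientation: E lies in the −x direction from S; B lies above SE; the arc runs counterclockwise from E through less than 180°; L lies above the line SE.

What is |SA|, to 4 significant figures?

24.23

S is at the origin; S and E share the same y with |SE| = 34.1 and E on the −x side, so E = (-34.10, 0.000). Since A1 is tangent to SE there, BE ⟂ SE, so B = E + (0, 13.1) = (-34.10, 13.10). Since BA ⟂ AL (tangency), |BL| = √(13.1² + 28.8²) = 31.64 regardless of where A sits on A1. So L lies on both circle(S, 44.77) and circle(B, 31.64); the above-SE intersection is L = (-18.64, 40.71). A is the foot of the tangent from L: A = (-21.05, 12.01).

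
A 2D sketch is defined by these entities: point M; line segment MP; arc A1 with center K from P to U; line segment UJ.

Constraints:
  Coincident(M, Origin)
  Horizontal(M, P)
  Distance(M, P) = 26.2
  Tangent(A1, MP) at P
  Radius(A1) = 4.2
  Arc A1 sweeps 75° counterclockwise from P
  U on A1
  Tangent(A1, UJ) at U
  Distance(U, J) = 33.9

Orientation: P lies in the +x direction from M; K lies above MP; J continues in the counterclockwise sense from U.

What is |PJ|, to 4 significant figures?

38.08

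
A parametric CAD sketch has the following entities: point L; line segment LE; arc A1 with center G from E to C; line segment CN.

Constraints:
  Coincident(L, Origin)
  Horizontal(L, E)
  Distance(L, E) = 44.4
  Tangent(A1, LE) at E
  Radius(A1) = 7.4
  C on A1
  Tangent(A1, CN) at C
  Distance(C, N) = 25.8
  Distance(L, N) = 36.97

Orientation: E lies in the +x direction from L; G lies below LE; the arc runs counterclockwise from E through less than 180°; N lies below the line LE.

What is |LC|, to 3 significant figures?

38.1

L is at the origin; L and E share the same y with |LE| = 44.4 and E on the +x side, so E = (44.4, 0.00). The tangent condition forces GE to be normal to LE, so G = E + (0, -7.4) = (44.4, -7.40). Since GC ⟂ CN (tangency), |GN| = √(7.4² + 25.8²) = 26.8 regardless of where C sits on A1. So N lies on both circle(L, 36.97) and circle(G, 26.8); the below-LE intersection is N = (25.7, -26.6). C is the foot of the tangent from N: C = (37.9, -3.89).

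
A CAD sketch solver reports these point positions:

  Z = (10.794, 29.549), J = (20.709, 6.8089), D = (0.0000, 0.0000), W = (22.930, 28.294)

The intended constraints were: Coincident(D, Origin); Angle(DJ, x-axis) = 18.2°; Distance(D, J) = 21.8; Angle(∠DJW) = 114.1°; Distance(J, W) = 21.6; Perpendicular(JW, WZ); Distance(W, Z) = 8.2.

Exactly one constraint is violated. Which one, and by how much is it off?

Distance(W, Z) = 8.2 — off by 4.00.

D = (0.00, 0.00) ✓; DJ at 18.20° ✓; |DJ| = 21.80 ✓; ∠DJW = 114.1° ✓; |JW| = 21.60 ✓; ∠(JW, WZ) = 90.00° ✓; |WZ| = 12.20 ✗.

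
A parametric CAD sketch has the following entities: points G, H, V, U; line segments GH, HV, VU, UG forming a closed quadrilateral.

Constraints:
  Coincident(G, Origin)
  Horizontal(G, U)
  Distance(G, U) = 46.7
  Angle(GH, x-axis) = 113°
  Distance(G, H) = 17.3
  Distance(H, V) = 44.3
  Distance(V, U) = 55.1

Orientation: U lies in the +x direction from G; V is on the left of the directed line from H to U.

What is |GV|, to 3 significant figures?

54.2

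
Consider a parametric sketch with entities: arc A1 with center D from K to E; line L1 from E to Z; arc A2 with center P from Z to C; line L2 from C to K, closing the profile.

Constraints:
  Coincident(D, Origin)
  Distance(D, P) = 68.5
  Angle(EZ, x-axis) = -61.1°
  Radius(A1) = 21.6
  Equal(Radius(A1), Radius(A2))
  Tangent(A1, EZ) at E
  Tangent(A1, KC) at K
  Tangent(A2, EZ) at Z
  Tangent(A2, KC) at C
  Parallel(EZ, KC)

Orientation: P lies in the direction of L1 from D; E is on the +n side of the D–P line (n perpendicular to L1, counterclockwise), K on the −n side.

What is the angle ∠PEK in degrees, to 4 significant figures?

72.50°

The slot axis is L1's direction at -61.1°, so u = (cos -61.1°, sin -61.1°) = (0.4833, -0.8755) and n = (−sin -61.1°, cos -61.1°) = (0.8755, 0.4833). D is at the origin and P lies 68.5 along u from D, so P = 68.5·u = (33.10, -59.97). Tangency of A1 to both parallel lines with radius 21.6 puts E and K at D ± 21.6·n: E = (18.91, 10.44), K = (-18.91, -10.44). Then cos ∠PEK = EP·EK / (|EP||EK|), giving 72.50°.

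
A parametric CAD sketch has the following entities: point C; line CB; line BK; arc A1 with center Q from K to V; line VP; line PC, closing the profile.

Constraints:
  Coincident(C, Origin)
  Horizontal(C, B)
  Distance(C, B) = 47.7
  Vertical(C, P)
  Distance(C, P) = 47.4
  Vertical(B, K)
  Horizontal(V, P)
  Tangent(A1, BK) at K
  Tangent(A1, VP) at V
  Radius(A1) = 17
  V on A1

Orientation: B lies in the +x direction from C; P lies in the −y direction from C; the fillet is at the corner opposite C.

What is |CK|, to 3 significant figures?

56.6

C is at the origin; CB is horizontal with |CB| = 47.7 and B on the +x side, so B = (47.7, 0.00). C and P share the same x with |CP| = 47.4 and P on the −y side, so P = (0.00, -47.4). The virtual corner opposite C is at (47.7, -47.4). A1 meets BK tangentially, so QK is at right angles to BK and since A1 is tangent to VP there, QV ⟂ VP, with radius 17.0, so the center Q sits 17.0 in from both sides at Q = (30.7, -30.4). That places the tangent points at K = (47.7, -30.4) on BK and V = (30.7, -47.4) on VP. Then |CK| = |K − C| = 56.6.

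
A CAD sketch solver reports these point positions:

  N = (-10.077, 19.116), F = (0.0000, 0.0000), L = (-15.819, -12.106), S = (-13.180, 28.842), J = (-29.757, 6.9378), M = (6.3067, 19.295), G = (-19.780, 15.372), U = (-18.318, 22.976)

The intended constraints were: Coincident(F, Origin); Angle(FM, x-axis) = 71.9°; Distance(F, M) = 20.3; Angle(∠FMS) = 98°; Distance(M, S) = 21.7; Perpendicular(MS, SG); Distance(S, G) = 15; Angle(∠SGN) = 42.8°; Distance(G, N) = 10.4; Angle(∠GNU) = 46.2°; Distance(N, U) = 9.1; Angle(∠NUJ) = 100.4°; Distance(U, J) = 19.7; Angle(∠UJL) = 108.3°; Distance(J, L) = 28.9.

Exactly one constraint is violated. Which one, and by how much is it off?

Distance(J, L) = 28.9 — off by 5.30.

F = (0.00, 0.00) ✓; FM at 71.90° ✓; |FM| = 20.30 ✓; ∠FMS = 98.00° ✓; |MS| = 21.70 ✓; ∠(MS, SG) = 90.00° ✓; |SG| = 15.00 ✓; ∠SGN = 42.80° ✓; |GN| = 10.40 ✓; ∠GNU = 46.20° ✓; |NU| = 9.100 ✓; ∠NUJ = 100.4° ✓; |UJ| = 19.70 ✓; ∠UJL = 108.3° ✓; |JL| = 23.60 ✗.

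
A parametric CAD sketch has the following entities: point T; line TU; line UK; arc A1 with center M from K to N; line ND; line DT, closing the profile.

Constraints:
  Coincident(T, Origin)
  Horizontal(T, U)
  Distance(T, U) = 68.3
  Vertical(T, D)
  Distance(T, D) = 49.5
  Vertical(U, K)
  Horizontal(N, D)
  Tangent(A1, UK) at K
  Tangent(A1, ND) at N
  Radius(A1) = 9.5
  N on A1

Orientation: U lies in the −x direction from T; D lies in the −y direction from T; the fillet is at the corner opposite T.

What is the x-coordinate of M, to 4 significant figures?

-58.80

TD is vertical with |TD| = 49.5 and D on the −y side, so D = (0.000, -49.50). The virtual corner opposite T is at (-68.30, -49.50). A1 meets UK tangentially, so MK is at right angles to UK and A1 meets ND tangentially, so MN is at right angles to ND, with radius 9.5, so the center M sits 9.5 in from both sides at M = (-58.80, -40.00). So M.x = -58.80.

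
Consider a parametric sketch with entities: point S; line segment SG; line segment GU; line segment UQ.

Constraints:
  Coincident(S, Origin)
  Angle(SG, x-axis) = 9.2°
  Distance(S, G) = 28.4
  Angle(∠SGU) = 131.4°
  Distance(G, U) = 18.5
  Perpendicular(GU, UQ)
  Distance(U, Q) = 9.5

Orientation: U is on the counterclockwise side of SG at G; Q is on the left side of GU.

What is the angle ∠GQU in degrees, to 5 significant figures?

62.819°

S is at the origin; SG runs at 9.2° with length 28.4, so G = 28.4·(cos 9.2°, sin 9.2°) = (28.035, 4.5406). ∠SGU = 131.4°, so GU runs at 9.2° + (180° − 131.4°) = 57.800° from the x-axis; with |GU| = 18.5, U = G + 18.5·(cos 57.800°, sin 57.800°) = (37.893, 20.195). GU is perpendicular to UQ; with |UQ| = 9.5 on the left of GU, Q = U + 9.5·(-0.84619, 0.53288) = (29.854, 25.258). Then cos ∠GQU = QG·QU / (|QG||QU|), giving 62.819°.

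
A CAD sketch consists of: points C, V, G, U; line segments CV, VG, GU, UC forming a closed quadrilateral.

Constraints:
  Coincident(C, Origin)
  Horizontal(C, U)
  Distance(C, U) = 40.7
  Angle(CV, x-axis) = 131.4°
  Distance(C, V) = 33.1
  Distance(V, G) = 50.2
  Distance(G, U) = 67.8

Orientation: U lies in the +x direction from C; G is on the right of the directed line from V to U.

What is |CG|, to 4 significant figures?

33.70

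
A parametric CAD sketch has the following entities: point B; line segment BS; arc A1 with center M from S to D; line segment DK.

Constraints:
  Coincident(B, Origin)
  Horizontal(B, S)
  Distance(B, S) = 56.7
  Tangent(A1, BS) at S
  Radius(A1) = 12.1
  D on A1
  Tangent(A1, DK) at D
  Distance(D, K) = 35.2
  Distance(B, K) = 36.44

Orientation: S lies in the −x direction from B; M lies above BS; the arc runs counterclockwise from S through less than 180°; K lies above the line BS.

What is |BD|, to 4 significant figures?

48.34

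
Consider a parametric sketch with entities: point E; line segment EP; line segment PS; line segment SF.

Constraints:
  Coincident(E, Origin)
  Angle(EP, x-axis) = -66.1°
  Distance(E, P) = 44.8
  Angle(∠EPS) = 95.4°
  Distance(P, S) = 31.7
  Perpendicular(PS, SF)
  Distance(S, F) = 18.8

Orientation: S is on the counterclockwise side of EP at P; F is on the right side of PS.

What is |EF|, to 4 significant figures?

72.87

∠EPS = 95.4°, so PS runs at -66.1° + (180° − 95.4°) = 18.50° from the x-axis; with |PS| = 31.7, S = P + 31.7·(cos 18.50°, sin 18.50°) = (48.21, -30.90). The perpendicularity gives SF at right angles to PS; with |SF| = 18.8 on the right of PS, F = S + 18.8·(0.3173, -0.9483) = (54.18, -48.73). Then |EF| = |F − E| = 72.87.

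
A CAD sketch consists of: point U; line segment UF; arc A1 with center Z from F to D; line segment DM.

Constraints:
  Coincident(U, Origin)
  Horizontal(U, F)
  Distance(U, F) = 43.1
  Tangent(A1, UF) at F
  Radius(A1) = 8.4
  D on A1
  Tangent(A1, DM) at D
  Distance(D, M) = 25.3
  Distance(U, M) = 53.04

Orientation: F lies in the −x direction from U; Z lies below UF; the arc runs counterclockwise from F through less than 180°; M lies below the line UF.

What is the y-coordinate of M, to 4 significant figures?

-34.87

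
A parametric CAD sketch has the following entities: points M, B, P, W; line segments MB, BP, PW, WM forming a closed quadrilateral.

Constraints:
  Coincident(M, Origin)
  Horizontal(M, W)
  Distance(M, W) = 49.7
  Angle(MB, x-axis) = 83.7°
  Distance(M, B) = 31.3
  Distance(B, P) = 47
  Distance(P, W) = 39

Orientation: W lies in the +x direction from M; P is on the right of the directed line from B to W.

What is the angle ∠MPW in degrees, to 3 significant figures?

110°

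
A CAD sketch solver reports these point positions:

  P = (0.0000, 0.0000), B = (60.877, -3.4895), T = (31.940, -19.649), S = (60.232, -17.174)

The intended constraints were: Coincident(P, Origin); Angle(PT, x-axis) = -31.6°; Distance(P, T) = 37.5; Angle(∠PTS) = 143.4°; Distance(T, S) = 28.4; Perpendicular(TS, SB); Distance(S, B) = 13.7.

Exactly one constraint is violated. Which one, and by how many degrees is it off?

Perpendicular(TS, SB) — off by 7.70°.

P = (0.00, 0.00) ✓; PT at -31.60° ✓; |PT| = 37.50 ✓; ∠PTS = 143.4° ✓; |TS| = 28.40 ✓; ∠(TS, SB) = 82.30° ✗; |SB| = 13.70 ✓.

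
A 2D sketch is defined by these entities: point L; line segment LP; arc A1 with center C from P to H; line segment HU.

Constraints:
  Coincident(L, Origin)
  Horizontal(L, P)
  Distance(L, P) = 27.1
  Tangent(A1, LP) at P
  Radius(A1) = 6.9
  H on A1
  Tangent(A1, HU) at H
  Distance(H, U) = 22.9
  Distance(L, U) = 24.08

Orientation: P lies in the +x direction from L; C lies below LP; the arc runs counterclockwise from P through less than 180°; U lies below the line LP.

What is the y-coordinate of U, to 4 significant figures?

-22.39

L is at the origin; L and P share the same y with |LP| = 27.1 and P on the +x side, so P = (27.10, 0.000). Tangency of A1 to LP means the radius CP is perpendicular to LP, so C = P + (0, -6.9) = (27.10, -6.900). Since CH ⟂ HU (tangency), |CU| = √(6.9² + 22.9²) = 23.92 regardless of where H sits on A1. So U lies on both circle(L, 24.08) and circle(C, 23.92); the below-LP intersection is U = (8.873, -22.39). H is the foot of the tangent from U: H = (21.31, -3.154).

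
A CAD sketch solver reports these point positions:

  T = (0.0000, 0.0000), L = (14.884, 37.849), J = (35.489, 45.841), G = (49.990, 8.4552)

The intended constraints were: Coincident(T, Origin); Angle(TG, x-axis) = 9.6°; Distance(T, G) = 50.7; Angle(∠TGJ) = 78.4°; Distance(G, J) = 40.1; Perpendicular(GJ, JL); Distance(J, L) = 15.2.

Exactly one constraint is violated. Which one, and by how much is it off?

Distance(J, L) = 15.2 — off by 6.90.

T = (0.00, 0.00) ✓; TG at 9.600° ✓; |TG| = 50.70 ✓; ∠TGJ = 78.40° ✓; |GJ| = 40.10 ✓; ∠(GJ, JL) = 90.00° ✓; |JL| = 22.10 ✗.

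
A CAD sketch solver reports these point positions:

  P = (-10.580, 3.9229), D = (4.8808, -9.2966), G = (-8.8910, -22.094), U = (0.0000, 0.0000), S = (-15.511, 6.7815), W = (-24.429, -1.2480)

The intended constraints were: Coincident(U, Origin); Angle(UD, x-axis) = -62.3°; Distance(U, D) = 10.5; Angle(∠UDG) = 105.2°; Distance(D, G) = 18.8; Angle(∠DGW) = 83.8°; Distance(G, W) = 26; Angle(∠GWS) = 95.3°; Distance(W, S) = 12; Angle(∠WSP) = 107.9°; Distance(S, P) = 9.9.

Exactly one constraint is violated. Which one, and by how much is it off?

Distance(S, P) = 9.9 — off by 4.20.

U = (0.00, 0.00) ✓; UD at -62.30° ✓; |UD| = 10.50 ✓; ∠UDG = 105.2° ✓; |DG| = 18.80 ✓; ∠DGW = 83.80° ✓; |GW| = 26.00 ✓; ∠GWS = 95.30° ✓; |WS| = 12.00 ✓; ∠WSP = 107.9° ✓; |SP| = 5.700 ✗.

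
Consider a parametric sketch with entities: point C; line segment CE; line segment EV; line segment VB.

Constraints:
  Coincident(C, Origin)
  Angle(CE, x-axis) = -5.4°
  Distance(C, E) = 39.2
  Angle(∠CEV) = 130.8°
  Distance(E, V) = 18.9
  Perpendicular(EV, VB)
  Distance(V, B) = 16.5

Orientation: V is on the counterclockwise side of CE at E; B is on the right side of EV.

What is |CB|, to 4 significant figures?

64.14

∠CEV = 130.8°, so EV runs at -5.4° + (180° − 130.8°) = 43.80° from the x-axis; with |EV| = 18.9, V = E + 18.9·(cos 43.80°, sin 43.80°) = (52.67, 9.392). EV ⟂ VB; with |VB| = 16.5 on the right of EV, B = V + 16.5·(0.6921, -0.7218) = (64.09, -2.517). Then |CB| = |B − C| = 64.14.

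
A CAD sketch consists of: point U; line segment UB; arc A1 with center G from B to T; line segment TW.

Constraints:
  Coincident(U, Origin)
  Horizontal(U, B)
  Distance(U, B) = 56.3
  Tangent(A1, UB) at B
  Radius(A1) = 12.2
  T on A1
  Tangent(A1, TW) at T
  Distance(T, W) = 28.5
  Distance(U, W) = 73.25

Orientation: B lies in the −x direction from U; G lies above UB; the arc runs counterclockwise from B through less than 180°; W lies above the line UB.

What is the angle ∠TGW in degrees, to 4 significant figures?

66.83°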